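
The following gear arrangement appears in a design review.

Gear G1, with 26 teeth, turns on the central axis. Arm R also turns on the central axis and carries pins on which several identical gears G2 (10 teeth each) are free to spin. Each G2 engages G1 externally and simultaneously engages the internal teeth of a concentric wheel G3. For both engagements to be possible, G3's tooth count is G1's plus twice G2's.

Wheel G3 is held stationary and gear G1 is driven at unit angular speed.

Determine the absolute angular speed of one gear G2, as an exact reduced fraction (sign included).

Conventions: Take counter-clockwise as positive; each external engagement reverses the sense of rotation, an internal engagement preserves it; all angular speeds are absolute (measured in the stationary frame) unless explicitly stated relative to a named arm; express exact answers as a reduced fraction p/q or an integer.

-13/10

topology: planetary set — G1 26T / G2 10T / G3 46T, arm = carrier (Willis)
ring teeth: 26 + 2·10 = 46
26(ω_sun−ω_arm) = −46(ω_ring−ω_arm),  ω_ring = 0, ω_sun = 1
26(1−ω_arm) = −46(0−ω_arm)  ⇒  72·ω_arm = 26  ⇒  ω_arm = 13/36
sun–planet mesh: 26·(1−13/36) = −10·(ω_p−ω_arm)  ⇒  ω_p−ω_arm = -299/180
ω_p = 13/36 − 299/180 = -13/10
exact speed ratio = -13/10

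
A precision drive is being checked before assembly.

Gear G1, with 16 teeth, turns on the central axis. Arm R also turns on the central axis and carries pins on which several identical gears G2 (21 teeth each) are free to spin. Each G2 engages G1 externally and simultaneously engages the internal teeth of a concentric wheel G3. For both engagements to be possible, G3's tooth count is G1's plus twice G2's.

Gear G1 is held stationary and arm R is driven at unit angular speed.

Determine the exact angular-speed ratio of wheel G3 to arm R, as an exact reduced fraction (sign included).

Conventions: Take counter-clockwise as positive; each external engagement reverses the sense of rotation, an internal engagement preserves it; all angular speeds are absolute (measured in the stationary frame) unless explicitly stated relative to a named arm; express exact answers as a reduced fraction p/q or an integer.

recognized (axles ride arm R): planetary set, 16/21/58 teeth
ring teeth: 16 + 2·21 = 58
16(ω_sun−ω_arm) = −58(ω_ring−ω_arm),  ω_sun = 0, ω_arm = 1
ω_ring = 1 − (16/58)(0−1) = 37/29
ω_out/ω_in = 37/29

37/29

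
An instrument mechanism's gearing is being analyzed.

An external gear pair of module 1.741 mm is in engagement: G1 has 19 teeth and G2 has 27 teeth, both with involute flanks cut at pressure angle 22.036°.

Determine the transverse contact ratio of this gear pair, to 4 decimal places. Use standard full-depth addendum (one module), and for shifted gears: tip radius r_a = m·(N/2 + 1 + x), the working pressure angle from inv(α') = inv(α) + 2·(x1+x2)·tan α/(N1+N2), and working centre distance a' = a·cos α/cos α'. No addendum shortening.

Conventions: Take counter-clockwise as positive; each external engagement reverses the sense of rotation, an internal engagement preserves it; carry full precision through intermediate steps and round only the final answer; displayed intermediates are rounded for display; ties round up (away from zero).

1.5159

single-mesh involute tooth geometry (19T engaging 27T at module 1.741)
base radii: r_b1 = 15.331261, r_b2 = 21.786529
tip radii: r_a1 = 18.280500, r_a2 = 25.244500
no profile shift: α' = α, a' = a
action lengths: √(r_a1²−r_b1²) = 9.956360, √(r_a2²−r_b2²) = 12.752722
base pitch p_b = π·m·cos α = 5.069956
CR = (9.956360 + 12.752722 − 40.043000·sin 22.03600°)/5.069956 = 1.515868
contact ratio ≈ 1.5159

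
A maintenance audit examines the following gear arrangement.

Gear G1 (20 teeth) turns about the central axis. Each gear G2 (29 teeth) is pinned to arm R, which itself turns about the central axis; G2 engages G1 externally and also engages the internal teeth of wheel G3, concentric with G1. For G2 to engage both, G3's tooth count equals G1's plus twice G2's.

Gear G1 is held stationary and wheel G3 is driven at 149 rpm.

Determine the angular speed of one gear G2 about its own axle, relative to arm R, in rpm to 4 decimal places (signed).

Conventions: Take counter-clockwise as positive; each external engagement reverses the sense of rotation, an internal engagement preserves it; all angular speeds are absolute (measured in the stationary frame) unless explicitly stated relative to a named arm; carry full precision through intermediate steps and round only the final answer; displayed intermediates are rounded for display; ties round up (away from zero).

+81.7875 rpm

topology: planetary set — G1 20T / G2 29T / G3 78T, arm = carrier (Willis)
normalise by the input: solve with ω_ring = 1, then scale by 149 rpm
ring teeth: 20 + 2·29 = 78
20(ω_sun−ω_arm) = −78(ω_ring−ω_arm),  ω_sun = 0, ω_ring = 1
20(0−ω_arm) = −78(1−ω_arm)  ⇒  98·ω_arm = 78  ⇒  ω_arm = 39/49
sun–planet mesh: 20·(0−39/49) = −29·(ω_p−ω_arm)  ⇒  ω_p−ω_arm = 780/1421
scale: ω_p−ω_arm = 780/1421 × 149 rpm = +81.7875 rpm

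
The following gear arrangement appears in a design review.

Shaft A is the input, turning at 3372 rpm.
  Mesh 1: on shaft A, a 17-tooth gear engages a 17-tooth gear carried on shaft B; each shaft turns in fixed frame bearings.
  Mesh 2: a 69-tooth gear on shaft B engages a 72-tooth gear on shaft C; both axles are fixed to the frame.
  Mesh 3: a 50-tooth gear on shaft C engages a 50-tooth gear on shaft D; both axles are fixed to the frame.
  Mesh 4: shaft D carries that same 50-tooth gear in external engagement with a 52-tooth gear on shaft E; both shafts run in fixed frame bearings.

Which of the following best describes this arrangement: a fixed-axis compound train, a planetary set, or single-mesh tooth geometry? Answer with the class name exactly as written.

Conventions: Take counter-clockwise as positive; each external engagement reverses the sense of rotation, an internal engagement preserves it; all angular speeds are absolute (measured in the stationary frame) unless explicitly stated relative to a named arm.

fixed-axis compound train

topology: fixed-axis compound train — 4 meshes, A→E
classification: fixed-axis compound train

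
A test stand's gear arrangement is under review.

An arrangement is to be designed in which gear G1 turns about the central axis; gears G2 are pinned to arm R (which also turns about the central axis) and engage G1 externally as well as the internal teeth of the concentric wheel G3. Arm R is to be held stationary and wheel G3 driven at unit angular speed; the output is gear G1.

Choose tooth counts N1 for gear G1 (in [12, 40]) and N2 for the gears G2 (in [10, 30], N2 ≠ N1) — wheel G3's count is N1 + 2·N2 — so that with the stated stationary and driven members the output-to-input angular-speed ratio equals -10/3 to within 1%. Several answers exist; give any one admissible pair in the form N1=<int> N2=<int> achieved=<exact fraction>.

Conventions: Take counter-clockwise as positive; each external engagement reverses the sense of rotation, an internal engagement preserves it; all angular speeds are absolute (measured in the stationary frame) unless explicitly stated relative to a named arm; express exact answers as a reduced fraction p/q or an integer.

planetary set to be sized for -10/3 (Willis relation)
Willis with ω_arm = 0: ω_sun/ω_ring = −N3/N1; set equal to -10/3  ⇒  N3/N1 = −(-10/3) = 10/3
N3 = N1 + 2·N2  ⇒  N2/N1 = (N3/N1 − 1)/2 = (10/3 − 1)/2 = 7/6
smallest multiple with N1 ≥ 12 and N2 ≥ 10: k = 2  ⇒  N1 = 2·6 = 12, N2 = 2·7 = 14 (N1 ≤ 40, N2 ≤ 30, N2 ≠ N1 ✓), N3 = 12 + 2·14 = 40
check: −N3/N1 with N1 = 12, N3 = 40 gives -10/3; |achieved − target| = 0 ≤ 1/30 ✓

N1=12 N2=14 achieved=-10/3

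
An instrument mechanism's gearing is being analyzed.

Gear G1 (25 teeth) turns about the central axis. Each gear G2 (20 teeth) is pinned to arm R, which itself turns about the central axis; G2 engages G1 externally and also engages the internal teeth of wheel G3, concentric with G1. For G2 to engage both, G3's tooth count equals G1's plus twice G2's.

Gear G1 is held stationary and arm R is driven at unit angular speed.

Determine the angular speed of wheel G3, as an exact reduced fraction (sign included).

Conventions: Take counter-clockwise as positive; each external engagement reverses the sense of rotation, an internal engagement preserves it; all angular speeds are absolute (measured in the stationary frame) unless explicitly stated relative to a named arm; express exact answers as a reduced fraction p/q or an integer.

topology: planetary set — G1 25T / G2 20T / G3 65T, arm = carrier (Willis)
ring teeth: 25 + 2·20 = 65
25(ω_sun−ω_arm) = −65(ω_ring−ω_arm),  ω_sun = 0, ω_arm = 1
ω_ring = 1 − (25/65)(0−1) = 18/13
exact speed ratio = 18/13

18/13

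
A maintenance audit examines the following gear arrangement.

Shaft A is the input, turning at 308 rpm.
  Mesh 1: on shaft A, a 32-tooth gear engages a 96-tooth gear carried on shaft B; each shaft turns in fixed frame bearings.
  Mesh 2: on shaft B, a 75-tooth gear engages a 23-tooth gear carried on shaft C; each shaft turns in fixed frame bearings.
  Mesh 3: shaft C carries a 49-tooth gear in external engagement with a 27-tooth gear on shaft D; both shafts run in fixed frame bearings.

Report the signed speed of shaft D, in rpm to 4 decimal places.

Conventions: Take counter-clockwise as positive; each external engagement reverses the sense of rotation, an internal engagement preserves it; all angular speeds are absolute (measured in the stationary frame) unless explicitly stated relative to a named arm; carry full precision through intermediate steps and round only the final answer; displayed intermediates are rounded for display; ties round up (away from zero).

3-mesh fixed-axis compound train (all bearings frame-fixed)
mesh 1 [32T→96T]: ω = 308.0000×32/96 = 102.6667 rpm, sense flips to −
mesh 2 [75T→23T]: ω = 102.6667×75/23 = 334.7826 rpm, sense flips to +
mesh 3 [49T→27T]: ω = 334.7826×49/27 = 607.5684 rpm, sense flips to −
signed output speed = -607.5684 rpm

-607.5684 rpm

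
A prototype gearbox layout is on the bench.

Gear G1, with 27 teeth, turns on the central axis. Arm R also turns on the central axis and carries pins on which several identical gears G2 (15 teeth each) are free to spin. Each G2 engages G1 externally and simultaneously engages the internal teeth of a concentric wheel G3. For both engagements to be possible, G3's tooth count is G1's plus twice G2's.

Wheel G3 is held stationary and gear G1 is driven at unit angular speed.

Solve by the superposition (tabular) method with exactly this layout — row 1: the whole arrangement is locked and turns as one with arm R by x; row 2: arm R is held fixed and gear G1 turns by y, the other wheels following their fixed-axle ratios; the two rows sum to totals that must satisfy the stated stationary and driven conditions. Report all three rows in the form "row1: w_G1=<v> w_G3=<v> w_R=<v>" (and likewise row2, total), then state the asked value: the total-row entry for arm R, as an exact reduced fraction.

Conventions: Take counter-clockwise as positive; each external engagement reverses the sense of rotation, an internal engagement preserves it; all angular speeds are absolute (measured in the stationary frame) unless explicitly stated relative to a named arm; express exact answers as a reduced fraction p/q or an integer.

row1: w_G1=9/28 w_G3=9/28 w_R=9/28
row2: w_G1=19/28 w_G3=-9/28 w_R=0
total: w_G1=1 w_G3=0 w_R=9/28
asked value: 9/28

topology: planetary set — G1 27T / G2 15T / G3 57T, arm = carrier (Willis)
row 1 — lock + rotate with arm: ω_sun = ω_ring = ω_arm = x
row 2: sun turns y, ring = −(27/57)·y, arm 0
boundary: total ω_ring = x − (27/57)·y = 0 and total ω_sun = x + y = 1  ⇒  y = 19/28, x = 9/28
row 2 ring = −(27/57)·19/28 = -9/28
totals (row 1 + row 2): sun 9/28 + 19/28 = 1, ring 9/28 + (-9/28) = 0, arm 9/28 + 0 = 9/28
asked cell (total, arm) = 9/28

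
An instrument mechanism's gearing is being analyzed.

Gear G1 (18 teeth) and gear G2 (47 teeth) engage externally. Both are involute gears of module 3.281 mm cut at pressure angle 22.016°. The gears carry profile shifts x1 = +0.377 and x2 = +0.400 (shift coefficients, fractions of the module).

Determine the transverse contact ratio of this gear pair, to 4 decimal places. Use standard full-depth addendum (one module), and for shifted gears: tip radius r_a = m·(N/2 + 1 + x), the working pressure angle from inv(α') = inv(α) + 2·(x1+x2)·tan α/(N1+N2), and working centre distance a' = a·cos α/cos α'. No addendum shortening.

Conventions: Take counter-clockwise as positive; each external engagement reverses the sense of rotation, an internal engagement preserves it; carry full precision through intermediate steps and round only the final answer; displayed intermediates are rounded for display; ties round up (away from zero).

1.4461

single-mesh involute tooth geometry (18T engaging 47T at module 3.281)
base radii: r_b1 = 27.375722, r_b2 = 71.481052
tip radii: r_a1 = 34.046937, r_a2 = 81.696900
inv(α') = inv(22.016°) + 2·(+0.377+0.400)·tan α/(18+47) = 0.02976651  ⇒  α' = 24.94483°
a' = a·cos α / cos α' = 106.6325·cos 22.016°/cos 24.94483° = 109.027482
action lengths: √(r_a1²−r_b1²) = 20.242623, √(r_a2²−r_b2²) = 39.558093
base pitch p_b = π·m·cos α = 9.555930
CR = (20.242623 + 39.558093 − 109.027482·sin 24.94483°)/9.555930 = 1.446104
contact ratio ≈ 1.4461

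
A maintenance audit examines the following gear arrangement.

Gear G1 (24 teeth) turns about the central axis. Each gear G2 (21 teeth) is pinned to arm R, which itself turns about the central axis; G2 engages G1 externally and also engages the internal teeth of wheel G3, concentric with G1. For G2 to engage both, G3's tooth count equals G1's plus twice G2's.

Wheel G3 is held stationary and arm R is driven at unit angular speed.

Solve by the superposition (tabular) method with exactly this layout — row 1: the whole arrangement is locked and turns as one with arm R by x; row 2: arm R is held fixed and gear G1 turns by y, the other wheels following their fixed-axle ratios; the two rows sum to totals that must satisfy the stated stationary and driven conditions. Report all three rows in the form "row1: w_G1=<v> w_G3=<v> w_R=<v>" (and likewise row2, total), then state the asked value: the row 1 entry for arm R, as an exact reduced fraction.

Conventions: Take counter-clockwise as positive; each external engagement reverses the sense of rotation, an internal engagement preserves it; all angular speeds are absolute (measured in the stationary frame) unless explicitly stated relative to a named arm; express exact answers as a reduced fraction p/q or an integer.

row1: w_G1=1 w_G3=1 w_R=1
row2: w_G1=11/4 w_G3=-1 w_R=0
total: w_G1=15/4 w_G3=0 w_R=1
asked value: 1

planetary set (24T centre, 21T on arm, 66T internal) — Willis relation
row 1 — lock + rotate with arm: ω_sun = ω_ring = ω_arm = x
row 2 — arm fixed, fixed-axis ratios: sun y, ring −(24/66)·y, arm 0
boundary: total ω_ring = x − (24/66)·y = 0 and total ω_arm = x = 1  ⇒  y = 11/4, x = 1
row 2 ring = −(24/66)·11/4 = -1
totals (row 1 + row 2): sun 1 + 11/4 = 15/4, ring 1 + (-1) = 0, arm 1 + 0 = 1
asked cell (row1, arm) = 1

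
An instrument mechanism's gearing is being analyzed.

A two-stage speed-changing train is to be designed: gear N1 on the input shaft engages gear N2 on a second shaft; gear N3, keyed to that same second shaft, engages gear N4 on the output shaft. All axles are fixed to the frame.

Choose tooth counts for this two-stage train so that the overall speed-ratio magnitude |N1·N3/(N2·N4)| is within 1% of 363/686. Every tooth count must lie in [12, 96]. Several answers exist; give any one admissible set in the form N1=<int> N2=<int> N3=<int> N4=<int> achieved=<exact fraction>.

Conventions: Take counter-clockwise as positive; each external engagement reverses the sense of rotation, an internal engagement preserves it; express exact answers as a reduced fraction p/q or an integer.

N1=22 N2=28 N3=33 N4=49 achieved=363/686

design class (target 363/686): fixed-axis compound train
target = 363/686 in lowest terms: an exact hit needs N1·N3 = k·363 and N2·N4 = k·686 for one integer k, every count in [12, 96]; additionally prefer no 1:1 stage (N1 ≠ N2, N3 ≠ N4)
k = 1: no 1:1-free in-range split of k·363 and k·686 into factor pairs; take k = 2
k = 2: N1·N3 = 726 = 22·33, N2·N4 = 1372 = 28·49
achieved = 22·33/(28·49) = 363/686; |achieved − target| = 0 ≤ 363/68600 ✓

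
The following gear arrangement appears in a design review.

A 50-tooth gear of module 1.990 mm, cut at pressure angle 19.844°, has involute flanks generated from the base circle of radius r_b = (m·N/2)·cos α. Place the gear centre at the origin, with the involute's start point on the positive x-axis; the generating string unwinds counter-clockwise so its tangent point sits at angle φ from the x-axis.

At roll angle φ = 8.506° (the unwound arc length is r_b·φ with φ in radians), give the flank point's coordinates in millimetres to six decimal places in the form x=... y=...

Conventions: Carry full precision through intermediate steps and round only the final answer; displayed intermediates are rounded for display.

x=47.308708 y=0.050926

recognized (one wheel, involute flank): single-mesh tooth geometry, m = 1.990, N = 50
pitch radius r_p = m·N/2 = 1.990·50/2 = 49.750000
base radius r_b = r_p·cos α = 49.750000·cos 19.844° = 46.795863
roll angle φ = 8.506° = 0.14845771 rad
x = r_b·(cos φ + φ·sin φ) = 47.308708
y = r_b·(sin φ − φ·cos φ) = 0.050926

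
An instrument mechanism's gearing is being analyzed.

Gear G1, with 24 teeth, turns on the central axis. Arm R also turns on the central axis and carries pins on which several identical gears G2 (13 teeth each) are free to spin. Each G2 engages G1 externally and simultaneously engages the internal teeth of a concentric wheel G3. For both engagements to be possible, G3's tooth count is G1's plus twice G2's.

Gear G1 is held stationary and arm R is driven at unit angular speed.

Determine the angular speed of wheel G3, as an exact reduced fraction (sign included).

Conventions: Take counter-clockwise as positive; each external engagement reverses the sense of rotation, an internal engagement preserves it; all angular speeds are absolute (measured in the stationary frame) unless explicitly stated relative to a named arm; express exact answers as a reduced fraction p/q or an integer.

topology: planetary set — G1 24T / G2 13T / G3 50T, arm = carrier (Willis)
ring teeth: 24 + 2·13 = 50
24(ω_sun−ω_arm) = −50(ω_ring−ω_arm),  ω_sun = 0, ω_arm = 1
ω_ring = 1 − (24/50)(0−1) = 37/25
exact speed ratio = 37/25

37/25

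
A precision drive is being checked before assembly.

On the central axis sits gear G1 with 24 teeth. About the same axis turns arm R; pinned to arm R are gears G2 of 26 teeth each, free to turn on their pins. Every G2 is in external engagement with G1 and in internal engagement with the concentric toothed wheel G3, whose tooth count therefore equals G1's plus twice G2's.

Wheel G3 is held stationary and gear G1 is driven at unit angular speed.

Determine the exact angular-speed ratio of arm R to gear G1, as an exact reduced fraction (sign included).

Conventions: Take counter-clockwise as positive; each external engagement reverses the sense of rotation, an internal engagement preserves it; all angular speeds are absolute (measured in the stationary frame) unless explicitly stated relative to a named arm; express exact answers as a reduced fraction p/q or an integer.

6/25

planetary set (24T centre, 26T on arm, 76T internal) — Willis relation
ring teeth: 24 + 2·26 = 76
24(ω_sun−ω_arm) = −76(ω_ring−ω_arm),  ω_ring = 0, ω_sun = 1
24(1−ω_arm) = −76(0−ω_arm)  ⇒  100·ω_arm = 24  ⇒  ω_arm = 6/25
ω_out/ω_in = 6/25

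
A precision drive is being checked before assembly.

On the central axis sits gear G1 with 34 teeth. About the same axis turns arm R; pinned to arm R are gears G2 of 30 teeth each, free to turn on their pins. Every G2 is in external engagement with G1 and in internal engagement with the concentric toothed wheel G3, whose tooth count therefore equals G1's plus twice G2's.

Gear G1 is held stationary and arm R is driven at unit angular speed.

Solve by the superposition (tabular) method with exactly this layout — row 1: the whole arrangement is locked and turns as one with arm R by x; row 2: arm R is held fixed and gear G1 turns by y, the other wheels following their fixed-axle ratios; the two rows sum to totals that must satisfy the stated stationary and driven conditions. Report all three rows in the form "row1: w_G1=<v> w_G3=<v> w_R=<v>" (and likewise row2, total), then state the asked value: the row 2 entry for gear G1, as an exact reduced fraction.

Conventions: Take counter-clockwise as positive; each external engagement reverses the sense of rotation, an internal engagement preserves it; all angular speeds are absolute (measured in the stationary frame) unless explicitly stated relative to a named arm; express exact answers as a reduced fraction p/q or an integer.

row1: w_G1=1 w_G3=1 w_R=1
row2: w_G1=-1 w_G3=17/47 w_R=0
total: w_G1=0 w_G3=64/47 w_R=1
asked value: -1

class = planetary set [G3 = 34+2·30 = 94; Willis about the carrier]
row 1 — lock + rotate with arm: ω_sun = ω_ring = ω_arm = x
row 2: sun turns y, ring = −(34/94)·y, arm 0
boundary: total ω_sun = x + y = 0 and total ω_arm = x = 1  ⇒  y = -1, x = 1
row 2 ring = −(34/94)·(-1) = 17/47
totals (row 1 + row 2): sun 1 + (-1) = 0, ring 1 + 17/47 = 64/47, arm 1 + 0 = 1
asked cell (row2, sun) = -1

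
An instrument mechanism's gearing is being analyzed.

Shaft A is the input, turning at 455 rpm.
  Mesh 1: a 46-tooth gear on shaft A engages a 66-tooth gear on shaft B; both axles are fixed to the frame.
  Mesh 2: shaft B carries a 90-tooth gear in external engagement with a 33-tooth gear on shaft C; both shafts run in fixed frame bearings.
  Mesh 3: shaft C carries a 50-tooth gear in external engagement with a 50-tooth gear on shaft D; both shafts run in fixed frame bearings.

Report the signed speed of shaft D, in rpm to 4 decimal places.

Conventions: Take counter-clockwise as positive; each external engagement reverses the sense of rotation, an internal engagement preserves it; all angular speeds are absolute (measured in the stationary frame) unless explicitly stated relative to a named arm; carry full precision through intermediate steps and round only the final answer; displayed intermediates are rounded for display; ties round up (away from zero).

topology: fixed-axis compound train — 3 meshes, A→D
mesh 1 [46T→66T]: ω = 455.0000×46/66 = 317.1212 rpm, sense flips to −
mesh 2 [90T→33T]: ω = 317.1212×90/33 = 864.8760 rpm, sense flips to +
mesh 3 [50T→50T]: ω = 864.8760×50/50 = 864.8760 rpm, sense flips to −
signed output speed = -864.8760 rpm

-864.8760 rpm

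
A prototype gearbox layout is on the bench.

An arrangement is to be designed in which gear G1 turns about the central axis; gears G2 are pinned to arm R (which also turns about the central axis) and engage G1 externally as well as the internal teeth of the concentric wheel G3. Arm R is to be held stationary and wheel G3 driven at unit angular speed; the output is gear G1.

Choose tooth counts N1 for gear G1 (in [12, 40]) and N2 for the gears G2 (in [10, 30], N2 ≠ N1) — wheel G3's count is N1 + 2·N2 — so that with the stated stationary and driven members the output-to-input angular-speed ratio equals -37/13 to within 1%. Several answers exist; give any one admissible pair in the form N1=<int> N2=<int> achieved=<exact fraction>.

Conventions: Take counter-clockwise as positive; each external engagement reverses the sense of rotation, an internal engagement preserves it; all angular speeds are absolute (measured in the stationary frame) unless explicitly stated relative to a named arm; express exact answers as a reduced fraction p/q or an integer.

planetary set to be sized for -37/13 (Willis relation)
Willis with ω_arm = 0: ω_sun/ω_ring = −N3/N1; set equal to -37/13  ⇒  N3/N1 = −(-37/13) = 37/13
N3 = N1 + 2·N2  ⇒  N2/N1 = (N3/N1 − 1)/2 = (37/13 − 1)/2 = 12/13
smallest multiple with N1 ≥ 12 and N2 ≥ 10: k = 1  ⇒  N1 = 1·13 = 13, N2 = 1·12 = 12 (N1 ≤ 40, N2 ≤ 30, N2 ≠ N1 ✓), N3 = 13 + 2·12 = 37
check: −N3/N1 with N1 = 13, N3 = 37 gives -37/13; |achieved − target| = 0 ≤ 37/1300 ✓

N1=13 N2=12 achieved=-37/13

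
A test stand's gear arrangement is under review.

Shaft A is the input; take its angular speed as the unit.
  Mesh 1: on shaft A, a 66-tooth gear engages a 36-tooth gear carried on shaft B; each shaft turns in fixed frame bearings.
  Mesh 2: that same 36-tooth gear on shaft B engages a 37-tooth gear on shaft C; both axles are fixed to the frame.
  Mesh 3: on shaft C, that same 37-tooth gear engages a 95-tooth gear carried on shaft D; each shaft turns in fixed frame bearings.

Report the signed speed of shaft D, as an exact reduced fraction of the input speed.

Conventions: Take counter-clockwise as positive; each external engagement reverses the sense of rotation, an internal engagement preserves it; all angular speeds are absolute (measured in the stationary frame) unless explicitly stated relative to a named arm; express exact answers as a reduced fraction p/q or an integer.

3-mesh fixed-axis compound train (all bearings frame-fixed)
mesh 1 [66T→36T]: |ω|/ω_in = 1×66/36 = 11/6, sense flips to −
mesh 2 [36T→37T]: |ω|/ω_in = (11/6)×36/37 = 66/37, sense flips to +
mesh 3 [37T→95T]: |ω|/ω_in = (66/37)×37/95 = 66/95, sense flips to −
signed output speed (× input speed) = -66/95

-66/95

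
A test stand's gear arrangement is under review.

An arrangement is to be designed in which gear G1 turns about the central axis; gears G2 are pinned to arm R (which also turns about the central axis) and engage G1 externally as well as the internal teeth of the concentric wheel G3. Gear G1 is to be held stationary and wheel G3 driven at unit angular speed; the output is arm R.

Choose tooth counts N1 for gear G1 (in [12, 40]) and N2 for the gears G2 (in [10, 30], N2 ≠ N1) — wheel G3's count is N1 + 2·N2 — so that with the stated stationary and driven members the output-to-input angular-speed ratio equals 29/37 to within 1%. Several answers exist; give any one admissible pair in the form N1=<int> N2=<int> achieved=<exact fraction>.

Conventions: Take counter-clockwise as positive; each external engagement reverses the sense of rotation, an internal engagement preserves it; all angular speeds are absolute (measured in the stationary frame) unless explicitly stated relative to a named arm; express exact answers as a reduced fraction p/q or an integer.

N1=16 N2=21 achieved=29/37

design class (target 29/37): planetary set
Willis with ω_sun = 0: ω_arm/ω_ring = N3/(N1+N3); set equal to 29/37  ⇒  N3/N1 = (29/37)/(1 − 29/37) = 29/8
N3 = N1 + 2·N2  ⇒  N2/N1 = (N3/N1 − 1)/2 = (29/8 − 1)/2 = 21/16
smallest multiple with N1 ≥ 12 and N2 ≥ 10: k = 1  ⇒  N1 = 1·16 = 16, N2 = 1·21 = 21 (N1 ≤ 40, N2 ≤ 30, N2 ≠ N1 ✓), N3 = 16 + 2·21 = 58
check: N3/(N1+N3) with N1 = 16, N3 = 58 gives 29/37; |achieved − target| = 0 ≤ 29/3700 ✓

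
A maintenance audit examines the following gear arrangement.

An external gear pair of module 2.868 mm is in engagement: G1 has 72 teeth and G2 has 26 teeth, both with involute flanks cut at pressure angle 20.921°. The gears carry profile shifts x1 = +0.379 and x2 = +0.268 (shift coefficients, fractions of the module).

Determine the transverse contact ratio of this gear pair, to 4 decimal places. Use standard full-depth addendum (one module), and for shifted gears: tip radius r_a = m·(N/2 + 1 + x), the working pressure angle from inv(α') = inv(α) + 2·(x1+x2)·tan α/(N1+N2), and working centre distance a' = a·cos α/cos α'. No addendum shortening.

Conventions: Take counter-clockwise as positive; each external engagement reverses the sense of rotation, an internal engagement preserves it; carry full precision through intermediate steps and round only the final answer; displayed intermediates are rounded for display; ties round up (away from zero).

single-mesh involute tooth geometry (72T engaging 26T at module 2.868)
base radii: r_b1 = 96.441237, r_b2 = 34.826002
tip radii: r_a1 = 107.202972, r_a2 = 40.920624
inv(α') = inv(20.921°) + 2·(+0.379+0.268)·tan α/(72+26) = 0.02219025  ⇒  α' = 22.72320°
a' = a·cos α / cos α' = 140.5320·cos 20.921°/cos 22.72320° = 142.313352
action lengths: √(r_a1²−r_b1²) = 46.814153, √(r_a2²−r_b2²) = 21.485973
base pitch p_b = π·m·cos α = 8.416086
CR = (46.814153 + 21.485973 − 142.313352·sin 22.72320°)/8.416086 = 1.583561
contact ratio ≈ 1.5836

1.5836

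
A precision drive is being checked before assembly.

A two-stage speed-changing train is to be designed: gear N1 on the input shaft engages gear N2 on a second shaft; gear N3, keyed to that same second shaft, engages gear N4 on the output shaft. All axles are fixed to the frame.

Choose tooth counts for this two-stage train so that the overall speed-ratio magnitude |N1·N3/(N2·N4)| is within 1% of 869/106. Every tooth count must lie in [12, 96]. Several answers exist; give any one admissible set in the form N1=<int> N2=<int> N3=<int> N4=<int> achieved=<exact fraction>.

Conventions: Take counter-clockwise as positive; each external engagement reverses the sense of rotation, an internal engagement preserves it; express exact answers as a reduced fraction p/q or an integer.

N1=66 N2=12 N3=79 N4=53 achieved=869/106

class = fixed-axis compound train [2-stage, 869/106 wanted]
target = 869/106 in lowest terms: an exact hit needs N1·N3 = k·869 and N2·N4 = k·106 for one integer k, every count in [12, 96]; additionally prefer no 1:1 stage (N1 ≠ N2, N3 ≠ N4)
k = 1…5: no 1:1-free in-range split of k·869 and k·106 into factor pairs; take k = 6
k = 6: N1·N3 = 5214 = 66·79, N2·N4 = 636 = 12·53
achieved = 66·79/(12·53) = 869/106; |achieved − target| = 0 ≤ 869/10600 ✓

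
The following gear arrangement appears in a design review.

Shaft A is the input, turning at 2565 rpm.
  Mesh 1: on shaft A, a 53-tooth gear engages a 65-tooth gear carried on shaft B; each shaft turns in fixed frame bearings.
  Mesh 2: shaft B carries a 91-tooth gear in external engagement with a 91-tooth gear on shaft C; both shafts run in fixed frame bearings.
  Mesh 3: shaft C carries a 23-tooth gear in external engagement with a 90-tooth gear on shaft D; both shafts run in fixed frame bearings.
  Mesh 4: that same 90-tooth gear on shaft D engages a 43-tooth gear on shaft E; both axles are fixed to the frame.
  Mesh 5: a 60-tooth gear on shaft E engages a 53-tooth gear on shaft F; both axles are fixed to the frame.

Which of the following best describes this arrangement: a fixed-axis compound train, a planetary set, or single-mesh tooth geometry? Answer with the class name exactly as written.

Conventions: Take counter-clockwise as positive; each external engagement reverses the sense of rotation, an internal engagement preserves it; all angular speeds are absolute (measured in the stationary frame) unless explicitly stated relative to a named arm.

recognized (6 fixed axles, 5 meshes): fixed-axis compound train
classification: fixed-axis compound train

fixed-axis compound train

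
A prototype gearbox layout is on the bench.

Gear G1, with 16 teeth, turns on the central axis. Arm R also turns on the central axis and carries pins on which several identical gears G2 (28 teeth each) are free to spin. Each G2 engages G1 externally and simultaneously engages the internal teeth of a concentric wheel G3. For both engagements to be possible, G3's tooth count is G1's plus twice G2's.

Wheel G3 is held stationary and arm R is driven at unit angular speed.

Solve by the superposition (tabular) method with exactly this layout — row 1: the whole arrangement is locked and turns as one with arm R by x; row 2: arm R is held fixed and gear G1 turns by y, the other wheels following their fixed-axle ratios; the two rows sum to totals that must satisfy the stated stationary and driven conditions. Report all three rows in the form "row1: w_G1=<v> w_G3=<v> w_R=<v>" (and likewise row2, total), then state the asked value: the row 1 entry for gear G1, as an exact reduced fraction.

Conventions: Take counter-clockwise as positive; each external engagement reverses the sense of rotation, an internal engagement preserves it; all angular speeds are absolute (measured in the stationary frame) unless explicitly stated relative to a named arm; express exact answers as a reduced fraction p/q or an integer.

topology: planetary set — G1 16T / G2 28T / G3 72T, arm = carrier (Willis)
row 1: whole set turns with the arm by x
row 2 (arm held, sun turns y): ω_ring = −(16/72)·y, ω_arm = 0
boundary: total ω_ring = x − (16/72)·y = 0 and total ω_arm = x = 1  ⇒  y = 9/2, x = 1
row 2 ring = −(16/72)·9/2 = -1
totals (row 1 + row 2): sun 1 + 9/2 = 11/2, ring 1 + (-1) = 0, arm 1 + 0 = 1
asked cell (row1, sun) = 1

row1: w_G1=1 w_G3=1 w_R=1
row2: w_G1=9/2 w_G3=-1 w_R=0
total: w_G1=11/2 w_G3=0 w_R=1
asked value: 1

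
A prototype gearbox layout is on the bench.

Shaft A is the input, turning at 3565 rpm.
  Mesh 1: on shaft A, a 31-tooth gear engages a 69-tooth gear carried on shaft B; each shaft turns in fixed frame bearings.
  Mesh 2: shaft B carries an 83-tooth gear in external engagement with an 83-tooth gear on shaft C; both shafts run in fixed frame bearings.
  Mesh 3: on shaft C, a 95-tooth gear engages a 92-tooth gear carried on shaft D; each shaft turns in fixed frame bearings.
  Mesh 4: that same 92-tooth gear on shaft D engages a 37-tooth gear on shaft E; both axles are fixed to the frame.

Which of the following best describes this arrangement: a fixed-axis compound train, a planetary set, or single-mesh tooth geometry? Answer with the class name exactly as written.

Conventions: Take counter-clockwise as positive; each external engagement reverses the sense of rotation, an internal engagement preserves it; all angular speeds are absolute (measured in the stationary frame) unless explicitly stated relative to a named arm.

fixed-axis compound train

class = fixed-axis compound train [4 meshes; 4 ratios multiply, 4 sense flips]
classification: fixed-axis compound train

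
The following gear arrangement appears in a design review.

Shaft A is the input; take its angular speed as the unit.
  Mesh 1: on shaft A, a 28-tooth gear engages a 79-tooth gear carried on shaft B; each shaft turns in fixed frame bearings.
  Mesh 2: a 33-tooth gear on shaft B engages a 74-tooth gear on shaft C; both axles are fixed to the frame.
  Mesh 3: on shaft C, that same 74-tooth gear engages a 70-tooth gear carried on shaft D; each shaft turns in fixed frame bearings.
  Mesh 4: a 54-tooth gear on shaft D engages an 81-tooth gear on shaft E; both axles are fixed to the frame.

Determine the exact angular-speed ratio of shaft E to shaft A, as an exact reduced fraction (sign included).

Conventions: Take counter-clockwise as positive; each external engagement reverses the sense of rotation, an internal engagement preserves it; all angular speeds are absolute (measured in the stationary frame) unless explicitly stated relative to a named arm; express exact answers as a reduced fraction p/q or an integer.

44/395

class = fixed-axis compound train [4 meshes; 4 ratios multiply, 4 sense flips]
mesh 1 [28T→79T]: running ratio 28/79, sense −
mesh 2 [33T→74T]: running ratio 462/2923, sense +
mesh 3 [74T→70T]: running ratio 66/395, sense −
mesh 4 [54T→81T]: running ratio 44/395, sense +
ω_out/ω_in = 44/395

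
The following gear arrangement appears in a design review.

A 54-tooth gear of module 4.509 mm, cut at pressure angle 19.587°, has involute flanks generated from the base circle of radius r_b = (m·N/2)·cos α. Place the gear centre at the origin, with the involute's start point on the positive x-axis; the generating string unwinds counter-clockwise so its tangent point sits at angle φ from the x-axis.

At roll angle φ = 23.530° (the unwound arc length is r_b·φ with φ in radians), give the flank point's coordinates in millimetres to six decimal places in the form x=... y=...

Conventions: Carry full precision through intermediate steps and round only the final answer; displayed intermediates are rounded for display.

single-mesh involute tooth geometry (54T wheel at module 4.509)
pitch radius r_p = m·N/2 = 4.509·54/2 = 121.743000
base radius r_b = r_p·cos α = 121.743000·cos 19.587° = 114.698164
roll angle φ = 23.530° = 0.41067597 rad
x = r_b·(cos φ + φ·sin φ) = 123.966349
y = r_b·(sin φ − φ·cos φ) = 2.603699

x=123.966349 y=2.603699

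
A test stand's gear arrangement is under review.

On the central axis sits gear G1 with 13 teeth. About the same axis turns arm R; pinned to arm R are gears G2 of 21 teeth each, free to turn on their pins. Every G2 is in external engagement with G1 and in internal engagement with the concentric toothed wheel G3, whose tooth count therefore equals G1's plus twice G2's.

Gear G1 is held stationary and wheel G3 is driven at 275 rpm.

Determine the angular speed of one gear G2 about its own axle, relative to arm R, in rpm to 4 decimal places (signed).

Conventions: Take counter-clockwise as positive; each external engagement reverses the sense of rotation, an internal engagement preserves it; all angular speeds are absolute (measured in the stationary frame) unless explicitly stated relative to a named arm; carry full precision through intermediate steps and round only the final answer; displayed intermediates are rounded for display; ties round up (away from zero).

+137.6926 rpm

topology: planetary set — G1 13T / G2 21T / G3 55T, arm = carrier (Willis)
normalise by the input: solve with ω_ring = 1, then scale by 275 rpm
ring teeth: 13 + 2·21 = 55
13(ω_sun−ω_arm) = −55(ω_ring−ω_arm),  ω_sun = 0, ω_ring = 1
13(0−ω_arm) = −55(1−ω_arm)  ⇒  68·ω_arm = 55  ⇒  ω_arm = 55/68
sun–planet mesh: 13·(0−55/68) = −21·(ω_p−ω_arm)  ⇒  ω_p−ω_arm = 715/1428
scale: ω_p−ω_arm = 715/1428 × 275 rpm = +137.6926 rpm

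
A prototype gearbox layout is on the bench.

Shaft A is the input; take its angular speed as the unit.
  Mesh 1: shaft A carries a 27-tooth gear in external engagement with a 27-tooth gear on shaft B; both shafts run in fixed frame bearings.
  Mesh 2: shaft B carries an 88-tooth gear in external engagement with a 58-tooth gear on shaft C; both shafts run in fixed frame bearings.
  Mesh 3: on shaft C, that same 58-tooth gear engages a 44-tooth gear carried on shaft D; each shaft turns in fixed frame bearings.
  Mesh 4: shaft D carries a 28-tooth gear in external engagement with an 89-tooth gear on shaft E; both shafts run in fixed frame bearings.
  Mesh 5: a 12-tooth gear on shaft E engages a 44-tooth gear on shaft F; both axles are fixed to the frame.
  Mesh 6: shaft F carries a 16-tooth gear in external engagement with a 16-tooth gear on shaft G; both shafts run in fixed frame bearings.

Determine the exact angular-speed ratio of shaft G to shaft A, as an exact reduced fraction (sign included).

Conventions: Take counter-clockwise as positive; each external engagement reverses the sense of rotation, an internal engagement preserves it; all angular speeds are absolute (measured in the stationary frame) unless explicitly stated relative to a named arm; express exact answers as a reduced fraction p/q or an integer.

class = fixed-axis compound train [6 meshes; 6 ratios multiply, 6 sense flips]
mesh 1 [27T→27T]: running ratio 1, sense −
mesh 2 [88T→58T]: running ratio 44/29, sense +
mesh 3 [58T→44T]: running ratio 2, sense −
mesh 4 [28T→89T]: running ratio 56/89, sense +
mesh 5 [12T→44T]: running ratio 168/979, sense −
mesh 6 [16T→16T]: running ratio 168/979, sense +
ω_out/ω_in = 168/979

168/979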